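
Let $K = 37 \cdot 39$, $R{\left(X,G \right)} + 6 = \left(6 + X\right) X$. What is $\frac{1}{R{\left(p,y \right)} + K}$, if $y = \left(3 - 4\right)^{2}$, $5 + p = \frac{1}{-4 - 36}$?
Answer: $\frac{1600}{2291361} \approx 0.00069827$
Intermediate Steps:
$p = - \frac{201}{40}$ ($p = -5 + \frac{1}{-4 - 36} = -5 + \frac{1}{-40} = -5 - \frac{1}{40} = - \frac{201}{40} \approx -5.025$)
$y = 1$ ($y = \left(-1\right)^{2} = 1$)
$R{\left(X,G \right)} = -6 + X \left(6 + X\right)$ ($R{\left(X,G \right)} = -6 + \left(6 + X\right) X = -6 + X \left(6 + X\right)$)
$K = 1443$
$\frac{1}{R{\left(p,y \right)} + K} = \frac{1}{\left(-6 + \left(- \frac{201}{40}\right)^{2} + 6 \left(- \frac{201}{40}\right)\right) + 1443} = \frac{1}{\left(-6 + \frac{40401}{1600} - \frac{603}{20}\right) + 1443} = \frac{1}{- \frac{17439}{1600} + 1443} = \frac{1}{\frac{2291361}{1600}} = \frac{1600}{2291361}$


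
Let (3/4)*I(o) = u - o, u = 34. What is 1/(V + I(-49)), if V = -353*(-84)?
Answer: 3/89288 ≈ 3.3599e-5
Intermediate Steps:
I(o) = 136/3 - 4*o/3 (I(o) = 4*(34 - o)/3 = 136/3 - 4*o/3)
V = 29652
1/(V + I(-49)) = 1/(29652 + (136/3 - 4/3*(-49))) = 1/(29652 + (136/3 + 196/3)) = 1/(29652 + 332/3) = 1/(89288/3) = 3/89288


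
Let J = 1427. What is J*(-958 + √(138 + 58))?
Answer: -1347088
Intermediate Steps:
J*(-958 + √(138 + 58)) = 1427*(-958 + √(138 + 58)) = 1427*(-958 + √196) = 1427*(-958 + 14) = 1427*(-944) = -1347088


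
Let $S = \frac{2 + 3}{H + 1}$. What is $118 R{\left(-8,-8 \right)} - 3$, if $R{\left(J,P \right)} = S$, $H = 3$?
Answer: $\frac{289}{2} \approx 144.5$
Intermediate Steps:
$S = \frac{5}{4}$ ($S = \frac{2 + 3}{3 + 1} = \frac{5}{4} \approx 1.25$)
$R{\left(J,P \right)} = \frac{5}{4}$
$118 R{\left(-8,-8 \right)} - 3 = 118 \cdot \frac{5}{4} - 3 = \frac{295}{2} - 3 = \frac{289}{2}$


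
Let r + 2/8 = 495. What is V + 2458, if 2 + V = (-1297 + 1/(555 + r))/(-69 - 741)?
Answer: 8358768739/3401190 ≈ 2457.6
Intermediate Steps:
r = 1979/4 (r = -¼ + 495 = 1979/4 ≈ 494.75)
V = -1356281/3401190 (V = -2 + (-1297 + 1/(555 + 1979/4))/(-69 - 741) = -2 + (-1297 + 1/(4199/4))/(-810) = -2 + (-1297 + 4/4199)*(-1/810) = -2 - 5446099/4199*(-1/810) = -2 + 5446099/3401190 = -1356281/3401190 ≈ -0.39877)
V + 2458 = -1356281/3401190 + 2458 = 8358768739/3401190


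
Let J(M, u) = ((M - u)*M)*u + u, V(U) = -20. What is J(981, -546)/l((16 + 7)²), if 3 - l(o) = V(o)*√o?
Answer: -817901448/463 ≈ -1.7665e+6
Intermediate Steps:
l(o) = 3 + 20*√o (l(o) = 3 - (-20)*√o = 3 + 20*√o)
J(M, u) = u + M*u*(M - u) (J(M, u) = (M*(M - u))*u + u = M*u*(M - u) + u = u + M*u*(M - u))
J(981, -546)/l((16 + 7)²) = (-546*(1 + 981² - 1*981*(-546)))/(3 + 20*√((16 + 7)²)) = (-546*(1 + 962361 + 535626))/(3 + 20*√(23²)) = (-546*1497988)/(3 + 20*√529) = -817901448/(3 + 20*23) = -817901448/(3 + 460) = -817901448/463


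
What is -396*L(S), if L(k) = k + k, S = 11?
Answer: -8712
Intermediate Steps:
L(k) = 2*k
-396*L(S) = -792*11 = -396*22 = -8712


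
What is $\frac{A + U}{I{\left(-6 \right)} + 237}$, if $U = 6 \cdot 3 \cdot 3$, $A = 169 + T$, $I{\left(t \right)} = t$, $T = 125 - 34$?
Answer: $\frac{314}{231} \approx 1.3593$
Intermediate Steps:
$T = 91$
$A = 260$ ($A = 169 + 91 = 260$)
$U = 54$ ($U = 18 \cdot 3 = 54$)
$\frac{A + U}{I{\left(-6 \right)} + 237} = \frac{260 + 54}{-6 + 237} = \frac{314}{231}$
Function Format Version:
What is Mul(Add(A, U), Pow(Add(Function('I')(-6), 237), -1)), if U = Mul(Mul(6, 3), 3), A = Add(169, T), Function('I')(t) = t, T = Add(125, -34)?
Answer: Rational(314, 231) ≈ 1.3593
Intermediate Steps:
T = 91
A = 260 (A = Add(169, 91) = 260)
U = 54 (U = Mul(18, 3) = 54)
Mul(Add(A, U), Pow(Add(Function('I')(-6), 237), -1)) = Mul(Add(260, 54), Pow(Add(-6, 237), -1)) = Mul(314, Pow(231, -1)) = Mul(314, Rational(1, 231)) = Rational(314, 231)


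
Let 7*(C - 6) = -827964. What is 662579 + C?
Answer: 3810131/7 ≈ 5.4430e+5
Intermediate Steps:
C = -827922/7 (C = 6 + (1/7)*(-827964) = 6 - 827964/7 = -827922/7 ≈ -1.1827e+5)
662579 + C = 662579 - 827922/7 = 3810131/7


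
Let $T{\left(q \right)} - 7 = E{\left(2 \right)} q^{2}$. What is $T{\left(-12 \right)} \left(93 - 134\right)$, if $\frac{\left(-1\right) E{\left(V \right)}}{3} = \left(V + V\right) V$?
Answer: $141409$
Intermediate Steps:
$E{\left(V \right)} = - 6 V^{2}$ ($E{\left(V \right)} = - 3 \left(V + V\right) V = - 3 \cdot 2 V V = - 3 \cdot 2 V^{2} = - 6 V^{2}$)
$T{\left(q \right)} = 7 - 24 q^{2}$ ($T{\left(q \right)} = 7 + - 6 \cdot 2^{2} q^{2} = 7 + \left(-6\right) 4 q^{2} = 7 - 24 q^{2}$)
$T{\left(-12 \right)} \left(93 - 134\right) = \left(7 - 24 \left(-12\right)^{2}\right) \left(93 - 134\right) = \left(7 - 3456\right) \left(-41\right) = \left(-3449\right) \left(-41\right) = 141409$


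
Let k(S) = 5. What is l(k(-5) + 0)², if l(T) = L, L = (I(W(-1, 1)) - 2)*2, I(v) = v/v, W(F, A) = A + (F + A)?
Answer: 4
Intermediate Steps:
W(F, A) = F + 2*A (W(F, A) = A + (A + F) = F + 2*A)
I(v) = 1
L = -2 (L = (1 - 2)*2 = -1*2 = -2)
l(T) = -2
l(k(-5) + 0)² = (-2)² = 4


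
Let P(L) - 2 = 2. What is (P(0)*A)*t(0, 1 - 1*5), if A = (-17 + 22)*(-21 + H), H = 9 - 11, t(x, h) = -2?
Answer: 920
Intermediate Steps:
P(L) = 4 (P(L) = 2 + 2 = 4)
H = -2
A = -115 (A = (-17 + 22)*(-21 - 2) = 5*(-23) = -115)
(P(0)*A)*t(0, 1 - 1*5) = (4*(-115))*(-2) = -460*(-2) = 920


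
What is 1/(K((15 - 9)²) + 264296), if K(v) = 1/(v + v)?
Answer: 72/19029313 ≈ 3.7836e-6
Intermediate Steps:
K(v) = 1/(2*v)
1/(K((15 - 9)²) + 264296) = 1/(1/(2*((15 - 9)²)) + 264296) = 1/(1/(2*(6²)) + 264296) = 1/((½)/36 + 264296) = 1/((½)*(1/36) + 264296) = 1/(1/72 + 264296) = 1/(19029313/72) = 72/19029313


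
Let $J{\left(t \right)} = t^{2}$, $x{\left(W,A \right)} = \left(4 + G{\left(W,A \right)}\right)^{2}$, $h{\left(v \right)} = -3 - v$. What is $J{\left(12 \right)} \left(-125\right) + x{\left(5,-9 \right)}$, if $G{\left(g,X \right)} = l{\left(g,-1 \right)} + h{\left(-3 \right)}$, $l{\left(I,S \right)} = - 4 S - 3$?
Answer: $-17975$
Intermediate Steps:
$l{\left(I,S \right)} = -3 - 4 S$
$G{\left(g,X \right)} = 1$ ($G{\left(g,X \right)} = \left(-3 - -4\right) - 0 = \left(-3 + 4\right) + \left(-3 + 3\right) = 1 + 0 = 1$)
$x{\left(W,A \right)} = 25$ ($x{\left(W,A \right)} = \left(4 + 1\right)^{2} = 5^{2} = 25$)
$J{\left(12 \right)} \left(-125\right) + x{\left(5,-9 \right)} = 12^{2} \left(-125\right) + 25 = 144 \left(-125\right) + 25 = -18000 + 25 = -17975$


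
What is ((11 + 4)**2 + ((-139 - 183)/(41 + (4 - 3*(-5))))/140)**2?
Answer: 18218790529/360000 ≈ 50608.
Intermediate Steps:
((11 + 4)**2 + ((-139 - 183)/(41 + (4 - 3*(-5))))/140)**2 = (15**2 - 322/(41 + (4 + 15))*(1/140))**2 = (225 - 322/(41 + 19)*(1/140))**2 = (225 - 322/60*(1/140))**2 = (225 - 322*1/60*(1/140))**2 = (225 - 161/30*1/140)**2 = (225 - 23/600)**2 = (134977/600)**2 = 18218790529/360000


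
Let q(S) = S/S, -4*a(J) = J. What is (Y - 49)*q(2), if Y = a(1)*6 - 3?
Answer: -107/2 ≈ -53.500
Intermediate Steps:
a(J) = -J/4
q(S) = 1
Y = -9/2 (Y = -¼*1*6 - 3 = -¼*6 - 3 = -3/2 - 3 = -9/2 ≈ -4.5000)
(Y - 49)*q(2) = (-9/2 - 49)*1 = -107/2*1 = -107/2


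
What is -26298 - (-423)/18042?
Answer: -158156031/6014 ≈ -26298.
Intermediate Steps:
-26298 - (-423)/18042 = -26298 - 1*(-141/6014) = -26298 + 141/6014 = -158156031/6014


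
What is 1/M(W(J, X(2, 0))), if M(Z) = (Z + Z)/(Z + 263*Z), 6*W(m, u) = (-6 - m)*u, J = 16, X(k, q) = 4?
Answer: 132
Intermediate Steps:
W(m, u) = u*(-6 - m)/6 (W(m, u) = ((-6 - m)*u)/6 = (u*(-6 - m))/6 = u*(-6 - m)/6)
M(Z) = 1/132 (M(Z) = (2*Z)/((264*Z)) = (2*Z)*(1/(264*Z)) = 1/132)
1/M(W(J, X(2, 0))) = 1/(1/132) = 132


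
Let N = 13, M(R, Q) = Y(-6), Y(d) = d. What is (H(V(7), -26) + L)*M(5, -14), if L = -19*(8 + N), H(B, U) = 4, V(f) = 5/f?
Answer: 2370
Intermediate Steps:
M(R, Q) = -6
L = -399 (L = -19*(8 + 13) = -19*21 = -399)
(H(V(7), -26) + L)*M(5, -14) = (4 - 399)*(-6) = -395*(-6) = 2370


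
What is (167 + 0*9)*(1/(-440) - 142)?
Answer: -10434327/440 ≈ -23714.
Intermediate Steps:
(167 + 0*9)*(1/(-440) - 142) = (167 + 0)*(-1/440 - 142) = 167*(-62481/440) = -10434327/440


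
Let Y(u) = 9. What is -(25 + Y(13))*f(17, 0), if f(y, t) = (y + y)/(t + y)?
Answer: -68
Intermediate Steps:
f(y, t) = 2*y/(t + y) (f(y, t) = (2*y)/(t + y) = 2*y/(t + y))
-(25 + Y(13))*f(17, 0) = -(25 + 9)*2*17/(0 + 17) = -34*2*17/17 = -34*2*17*(1/17) = -34*2 = -1*68 = -68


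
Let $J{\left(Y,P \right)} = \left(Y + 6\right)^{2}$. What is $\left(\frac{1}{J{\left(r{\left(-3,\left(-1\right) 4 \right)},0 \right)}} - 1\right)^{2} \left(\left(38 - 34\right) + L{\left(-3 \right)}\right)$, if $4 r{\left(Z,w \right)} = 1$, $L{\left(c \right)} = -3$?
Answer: $\frac{370881}{390625} \approx 0.94946$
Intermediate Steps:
$r{\left(Z,w \right)} = \frac{1}{4}$ ($r{\left(Z,w \right)} = \frac{1}{4} \cdot 1 = \frac{1}{4}$)
$J{\left(Y,P \right)} = \left(6 + Y\right)^{2}$
$\left(\frac{1}{J{\left(r{\left(-3,\left(-1\right) 4 \right)},0 \right)}} - 1\right)^{2} \left(\left(38 - 34\right) + L{\left(-3 \right)}\right) = \left(\frac{1}{\left(6 + \frac{1}{4}\right)^{2}} - 1\right)^{2} \left(\left(38 - 34\right) - 3\right) = \left(\frac{1}{\left(\frac{25}{4}\right)^{2}} - 1\right)^{2} \left(4 - 3\right) = \left(\frac{1}{\frac{625}{16}} - 1\right)^{2} \cdot 1 = \left(\frac{16}{625} - 1\right)^{2} \cdot 1 = \left(- \frac{609}{625}\right)^{2} \cdot 1 = \frac{370881}{390625} \cdot 1 = \frac{370881}{390625}$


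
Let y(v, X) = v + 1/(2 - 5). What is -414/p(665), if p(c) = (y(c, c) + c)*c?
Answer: -1242/2652685 ≈ -0.00046820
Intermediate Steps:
y(v, X) = -1/3 + v (y(v, X) = v + 1/(-3) = v - 1/3 = -1/3 + v)
p(c) = c*(-1/3 + 2*c) (p(c) = ((-1/3 + c) + c)*c = (-1/3 + 2*c)*c = c*(-1/3 + 2*c))
-414/p(665) = -414*3/(665*(-1 + 6*665)) = -414*3/(665*(-1 + 3990)) = -414/((1/3)*665*3989) = -414/2652685/3 = -414*3/2652685 = -1242/2652685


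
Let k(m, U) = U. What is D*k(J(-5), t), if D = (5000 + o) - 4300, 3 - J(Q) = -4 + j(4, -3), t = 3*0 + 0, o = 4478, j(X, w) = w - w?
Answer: 0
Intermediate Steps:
j(X, w) = 0
t = 0 (t = 0 + 0 = 0)
J(Q) = 7 (J(Q) = 3 - (-4 + 0) = 3 - 1*(-4) = 3 + 4 = 7)
D = 5178 (D = (5000 + 4478) - 4300 = 9478 - 4300 = 5178)
D*k(J(-5), t) = 5178*0 = 0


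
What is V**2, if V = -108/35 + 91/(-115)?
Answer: 9740641/648025 ≈ 15.031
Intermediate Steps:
V = -3121/805 (V = -108*1/35 + 91*(-1/115) = -108/35 - 91/115 = -3121/805 ≈ -3.8770)
V**2 = (-3121/805)**2 = 9740641/648025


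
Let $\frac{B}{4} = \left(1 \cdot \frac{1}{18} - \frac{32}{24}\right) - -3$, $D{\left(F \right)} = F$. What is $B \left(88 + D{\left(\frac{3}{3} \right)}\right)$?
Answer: $\frac{5518}{9} \approx 613.11$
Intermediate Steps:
$B = \frac{62}{9}$ ($B = 4 \left(\left(1 \cdot \frac{1}{18} - \frac{32}{24}\right) - -3\right) = 4 \left(\left(1 \cdot \frac{1}{18} - \frac{4}{3}\right) + 3\right) = 4 \left(\left(\frac{1}{18} - \frac{4}{3}\right) + 3\right) = 4 \left(- \frac{23}{18} + 3\right) = 4 \cdot \frac{31}{18} = \frac{62}{9} \approx 6.8889$)
$B \left(88 + D{\left(\frac{3}{3} \right)}\right) = \frac{62 \left(88 + \frac{3}{3}\right)}{9} = \frac{62 \left(88 + 3 \cdot \frac{1}{3}\right)}{9} = \frac{62 \left(88 + 1\right)}{9} = \frac{62}{9} \cdot 89 = \frac{5518}{9}$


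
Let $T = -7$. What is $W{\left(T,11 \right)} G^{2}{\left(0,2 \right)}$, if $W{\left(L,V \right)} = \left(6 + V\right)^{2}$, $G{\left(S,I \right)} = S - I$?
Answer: $1156$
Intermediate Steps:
$W{\left(T,11 \right)} G^{2}{\left(0,2 \right)} = \left(6 + 11\right)^{2} \left(0 - 2\right)^{2} = 17^{2} \left(0 - 2\right)^{2} = 289 \left(-2\right)^{2} = 289 \cdot 4 = 1156$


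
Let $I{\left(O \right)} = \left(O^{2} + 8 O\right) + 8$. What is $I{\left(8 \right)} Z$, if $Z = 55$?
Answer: $7480$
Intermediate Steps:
$I{\left(O \right)} = 8 + O^{2} + 8 O$
$I{\left(8 \right)} Z = \left(8 + 8^{2} + 8 \cdot 8\right) 55 = \left(8 + 64 + 64\right) 55 = 136 \cdot 55 = 7480$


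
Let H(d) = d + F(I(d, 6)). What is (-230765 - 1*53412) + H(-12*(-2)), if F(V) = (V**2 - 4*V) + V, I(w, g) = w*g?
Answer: -263849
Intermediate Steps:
I(w, g) = g*w
F(V) = V**2 - 3*V
H(d) = d + 6*d*(-3 + 6*d) (H(d) = d + (6*d)*(-3 + 6*d) = d + 6*d*(-3 + 6*d))
(-230765 - 1*53412) + H(-12*(-2)) = (-230765 - 1*53412) + (-12*(-2))*(-17 + 36*(-12*(-2))) = (-230765 - 53412) + 24*(-17 + 36*24) = -284177 + 24*(-17 + 864) = -284177 + 24*847 = -284177 + 20328 = -263849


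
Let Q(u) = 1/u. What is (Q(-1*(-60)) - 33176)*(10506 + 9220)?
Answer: -19632883417/30 ≈ -6.5443e+8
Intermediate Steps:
(Q(-1*(-60)) - 33176)*(10506 + 9220) = (1/(-1*(-60)) - 33176)*(10506 + 9220) = (1/60 - 33176)*19726 = -1990559/60*19726 = -19632883417/30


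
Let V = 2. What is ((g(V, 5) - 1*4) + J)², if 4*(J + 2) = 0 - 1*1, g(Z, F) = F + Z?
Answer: 9/16 ≈ 0.56250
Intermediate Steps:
J = -9/4 (J = -2 + (0 - 1*1)/4 = -2 + (0 - 1)/4 = -2 + (¼)*(-1) = -2 - ¼ = -9/4 ≈ -2.2500)
((g(V, 5) - 1*4) + J)² = (((5 + 2) - 1*4) - 9/4)² = ((7 - 4) - 9/4)² = (3 - 9/4)² = (¾)² = 9/16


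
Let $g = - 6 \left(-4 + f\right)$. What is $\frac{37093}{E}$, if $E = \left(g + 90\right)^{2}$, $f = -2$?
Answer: $\frac{757}{324} \approx 2.3364$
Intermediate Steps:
$g = 36$ ($g = - 6 \left(-4 - 2\right) = \left(-6\right) \left(-6\right) = 36$)
$E = 15876$ ($E = \left(36 + 90\right)^{2} = 126^{2} = 15876$)
$\frac{37093}{E} = \frac{37093}{15876} = 37093 \cdot \frac{1}{15876} = \frac{757}{324}$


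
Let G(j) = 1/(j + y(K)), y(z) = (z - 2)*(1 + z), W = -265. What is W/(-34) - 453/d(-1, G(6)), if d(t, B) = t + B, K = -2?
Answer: 52135/102 ≈ 511.13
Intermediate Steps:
y(z) = (1 + z)*(-2 + z) (y(z) = (-2 + z)*(1 + z) = (1 + z)*(-2 + z))
G(j) = 1/(4 + j) (G(j) = 1/(j + (-2 + (-2)**2 - 1*(-2))) = 1/(j + (-2 + 4 + 2)) = 1/(j + 4) = 1/(4 + j))
d(t, B) = B + t
W/(-34) - 453/d(-1, G(6)) = -265/(-34) - 453/(1/(4 + 6) - 1) = -265*(-1/34) - 453/(1/10 - 1) = 265/34 - 453/(1/10 - 1) = 265/34 - 453/(-9/10) = 265/34 - 453*(-10/9) = 265/34 + 1510/3 = 52135/102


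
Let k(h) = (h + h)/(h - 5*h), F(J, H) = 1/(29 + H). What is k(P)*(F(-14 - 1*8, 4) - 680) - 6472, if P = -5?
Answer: -404713/66 ≈ -6132.0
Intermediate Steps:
k(h) = -½ (k(h) = (2*h)/((-4*h)) = (2*h)*(-1/(4*h)) = -½)
k(P)*(F(-14 - 1*8, 4) - 680) - 6472 = -(1/(29 + 4) - 680)/2 - 6472 = -(1/33 - 680)/2 - 6472 = -½*(-22439/33) - 6472 = 22439/66 - 6472 = -404713/66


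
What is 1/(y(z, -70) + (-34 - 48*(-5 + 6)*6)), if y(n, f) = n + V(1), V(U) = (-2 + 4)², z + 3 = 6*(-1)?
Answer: -1/327 ≈ -0.0030581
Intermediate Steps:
z = -9 (z = -3 + 6*(-1) = -3 - 6 = -9)
V(U) = 4 (V(U) = 2² = 4)
y(n, f) = 4 + n (y(n, f) = n + 4 = 4 + n)
1/(y(z, -70) + (-34 - 48*(-5 + 6)*6)) = 1/((4 - 9) + (-34 - 48*(-5 + 6)*6)) = 1/(-5 + (-34 - 48*6)) = 1/(-5 + (-34 - 288)) = 1/(-5 - 322) = 1/(-327) = -1/327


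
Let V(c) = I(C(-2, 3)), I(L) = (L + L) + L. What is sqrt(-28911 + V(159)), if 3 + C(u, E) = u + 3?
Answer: 9*I*sqrt(357) ≈ 170.05*I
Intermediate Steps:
C(u, E) = u (C(u, E) = -3 + (u + 3) = -3 + (3 + u) = u)
I(L) = 3*L (I(L) = 2*L + L = 3*L)
V(c) = -6 (V(c) = 3*(-2) = -6)
sqrt(-28911 + V(159)) = sqrt(-28911 - 6) = sqrt(-28917) = 9*I*sqrt(357)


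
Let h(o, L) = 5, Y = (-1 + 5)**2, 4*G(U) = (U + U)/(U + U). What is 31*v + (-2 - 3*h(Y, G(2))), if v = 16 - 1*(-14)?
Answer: 913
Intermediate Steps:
G(U) = 1/4 (G(U) = ((U + U)/(U + U))/4 = ((2*U)/((2*U)))/4 = ((2*U)*(1/(2*U)))/4 = (1/4)*1 = 1/4)
Y = 16 (Y = 4**2 = 16)
v = 30 (v = 16 + 14 = 30)
31*v + (-2 - 3*h(Y, G(2))) = 31*30 + (-2 - 3*5) = 930 + (-2 - 15) = 930 - 17 = 913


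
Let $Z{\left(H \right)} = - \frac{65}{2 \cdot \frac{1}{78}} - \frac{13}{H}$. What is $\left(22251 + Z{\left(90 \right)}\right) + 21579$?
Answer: $\frac{3716537}{90} \approx 41295.0$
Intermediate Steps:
$Z{\left(H \right)} = -2535 - \frac{13}{H}$ ($Z{\left(H \right)} = - \frac{65}{2 \cdot \frac{1}{78}} - \frac{13}{H} = - 65 \frac{1}{\frac{1}{39}} - \frac{13}{H} = \left(-65\right) 39 - \frac{13}{H} = -2535 - \frac{13}{H}$)
$\left(22251 + Z{\left(90 \right)}\right) + 21579 = \left(22251 - \left(2535 + \frac{13}{90}\right)\right) + 21579 = \left(22251 - \frac{228163}{90}\right) + 21579 = \frac{1774427}{90} + 21579 = \frac{3716537}{90}$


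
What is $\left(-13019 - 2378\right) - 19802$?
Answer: $-35199$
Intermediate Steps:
$\left(-13019 - 2378\right) - 19802 = -15397 - 19802 = -35199$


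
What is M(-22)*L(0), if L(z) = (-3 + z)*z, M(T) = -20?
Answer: 0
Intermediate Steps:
L(z) = z*(-3 + z)
M(-22)*L(0) = -0*(-3 + 0) = -0*(-3) = -20*0 = 0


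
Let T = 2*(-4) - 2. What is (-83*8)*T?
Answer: 6640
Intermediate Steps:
T = -10 (T = -8 - 2 = -10)
(-83*8)*T = -83*8*(-10) = -664*(-10) = 6640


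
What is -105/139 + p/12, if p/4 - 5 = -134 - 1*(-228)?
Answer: 4482/139 ≈ 32.245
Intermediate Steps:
p = 396 (p = 20 + 4*(-134 - 1*(-228)) = 20 + 4*(-134 + 228) = 20 + 4*94 = 20 + 376 = 396)
-105/139 + p/12 = -105/139 + 396/12 = -105*1/139 + 396*(1/12) = -105/139 + 33 = 4482/139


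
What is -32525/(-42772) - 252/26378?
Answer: 423582953/564119908 ≈ 0.75087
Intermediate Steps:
-32525/(-42772) - 252/26378 = -32525*(-1/42772) - 252*1/26378 = 32525/42772 - 126/13189 = 423582953/564119908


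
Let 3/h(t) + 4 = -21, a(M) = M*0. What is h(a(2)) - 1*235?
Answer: -5878/25 ≈ -235.12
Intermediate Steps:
a(M) = 0
h(t) = -3/25 (h(t) = 3/(-4 - 21) = 3/(-25) = 3*(-1/25) = -3/25)
h(a(2)) - 1*235 = -3/25 - 1*235 = -3/25 - 235 = -5878/25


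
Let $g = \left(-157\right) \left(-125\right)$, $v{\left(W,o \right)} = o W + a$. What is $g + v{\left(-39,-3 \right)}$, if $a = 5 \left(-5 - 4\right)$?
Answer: $19697$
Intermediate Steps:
$a = -45$ ($a = 5 \left(-9\right) = -45$)
$v{\left(W,o \right)} = -45 + W o$ ($v{\left(W,o \right)} = o W - 45 = W o - 45 = -45 + W o$)
$g = 19625$
$g + v{\left(-39,-3 \right)} = 19625 - -72 = 19625 + \left(-45 + 117\right) = 19625 + 72 = 19697$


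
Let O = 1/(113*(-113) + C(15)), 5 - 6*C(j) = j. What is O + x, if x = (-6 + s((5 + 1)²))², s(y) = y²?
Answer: 63754999197/38312 ≈ 1.6641e+6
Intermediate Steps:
C(j) = ⅚ - j/6
O = -3/38312 (O = 1/(113*(-113) + (⅚ - ⅙*15)) = 1/(-12769 + (⅚ - 5/2)) = 1/(-12769 - 5/3) = 1/(-38312/3) = -3/38312 ≈ -7.8304e-5)
x = 1664100 (x = (-6 + ((5 + 1)²)²)² = (-6 + (6²)²)² = (-6 + 36²)² = (-6 + 1296)² = 1290² = 1664100)
O + x = -3/38312 + 1664100 = 63754999197/38312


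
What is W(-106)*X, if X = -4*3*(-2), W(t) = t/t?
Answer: 24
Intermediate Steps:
W(t) = 1
X = 24 (X = -12*(-2) = 24)
W(-106)*X = 1*24 = 24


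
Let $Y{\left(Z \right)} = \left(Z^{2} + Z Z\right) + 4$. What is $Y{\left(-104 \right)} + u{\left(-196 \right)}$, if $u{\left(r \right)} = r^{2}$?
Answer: $60052$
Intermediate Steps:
$Y{\left(Z \right)} = 4 + 2 Z^{2}$ ($Y{\left(Z \right)} = \left(Z^{2} + Z^{2}\right) + 4 = 2 Z^{2} + 4 = 4 + 2 Z^{2}$)
$Y{\left(-104 \right)} + u{\left(-196 \right)} = \left(4 + 2 \left(-104\right)^{2}\right) + \left(-196\right)^{2} = \left(4 + 2 \cdot 10816\right) + 38416 = \left(4 + 21632\right) + 38416 = 21636 + 38416 = 60052$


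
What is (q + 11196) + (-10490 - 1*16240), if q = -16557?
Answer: -32091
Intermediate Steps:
(q + 11196) + (-10490 - 1*16240) = (-16557 + 11196) + (-10490 - 1*16240) = -5361 + (-10490 - 16240) = -5361 - 26730 = -32091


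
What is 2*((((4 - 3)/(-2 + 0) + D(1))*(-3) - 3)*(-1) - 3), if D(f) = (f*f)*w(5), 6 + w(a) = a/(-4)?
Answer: -93/2 ≈ -46.500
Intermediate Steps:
w(a) = -6 - a/4 (w(a) = -6 + a/(-4) = -6 + a*(-1/4) = -6 - a/4)
D(f) = -29*f**2/4 (D(f) = (f*f)*(-6 - 1/4*5) = f**2*(-6 - 5/4) = f**2*(-29/4) = -29*f**2/4)
2*((((4 - 3)/(-2 + 0) + D(1))*(-3) - 3)*(-1) - 3) = 2*((((4 - 3)/(-2 + 0) - 29/4*1**2)*(-3) - 3)*(-1) - 3) = 2*(((1/(-2) - 29/4*1)*(-3) - 3)*(-1) - 3) = 2*(((1*(-1/2) - 29/4)*(-3) - 3)*(-1) - 3) = 2*(((-1/2 - 29/4)*(-3) - 3)*(-1) - 3) = 2*((-31/4*(-3) - 3)*(-1) - 3) = 2*((93/4 - 3)*(-1) - 3) = 2*((81/4)*(-1) - 3) = 2*(-81/4 - 3) = 2*(-93/4) = -93/2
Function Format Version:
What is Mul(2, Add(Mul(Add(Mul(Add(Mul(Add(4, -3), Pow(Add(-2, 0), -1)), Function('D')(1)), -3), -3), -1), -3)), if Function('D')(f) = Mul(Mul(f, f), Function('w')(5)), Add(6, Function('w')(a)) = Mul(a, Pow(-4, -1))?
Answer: Rational(-93, 2) ≈ -46.500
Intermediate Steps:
Function('w')(a) = Add(-6, Mul(Rational(-1, 4), a)) (Function('w')(a) = Add(-6, Mul(a, Pow(-4, -1))) = Add(-6, Mul(a, Rational(-1, 4))) = Add(-6, Mul(Rational(-1, 4), a)))
Function('D')(f) = Mul(Rational(-29, 4), Pow(f, 2)) (Function('D')(f) = Mul(Mul(f, f), Add(-6, Mul(Rational(-1, 4), 5))) = Mul(Pow(f, 2), Add(-6, Rational(-5, 4))) = Mul(Pow(f, 2), Rational(-29, 4)) = Mul(Rational(-29, 4), Pow(f, 2)))
Mul(2, Add(Mul(Add(Mul(Add(Mul(Add(4, -3), Pow(Add(-2, 0), -1)), Function('D')(1)), -3), -3), -1), -3)) = Mul(2, Add(Mul(Add(Mul(Add(Mul(Add(4, -3), Pow(Add(-2, 0), -1)), Mul(Rational(-29, 4), Pow(1, 2))), -3), -3), -1), -3)) = Mul(2, Add(Mul(Add(Mul(Add(Mul(1, Pow(-2, -1)), Mul(Rational(-29, 4), 1)), -3), -3), -1), -3)) = Mul(2, Add(Mul(Add(Mul(Add(Mul(1, Rational(-1, 2)), Rational(-29, 4)), -3), -3), -1), -3)) = Mul(2, Add(Mul(Add(Mul(Add(Rational(-1, 2), Rational(-29, 4)), -3), -3), -1), -3)) = Mul(2, Add(Mul(Add(Mul(Rational(-31, 4), -3), -3), -1), -3)) = Mul(2, Add(Mul(Add(Rational(93, 4), -3), -1), -3)) = Mul(2, Add(Mul(Rational(81, 4), -1), -3)) = Mul(2, Add(Rational(-81, 4), -3)) = Mul(2, Rational(-93, 4)) = Rational(-93, 2)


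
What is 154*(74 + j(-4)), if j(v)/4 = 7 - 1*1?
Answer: 15092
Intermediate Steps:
j(v) = 24 (j(v) = 4*(7 - 1*1) = 4*(7 - 1) = 4*6 = 24)
154*(74 + j(-4)) = 154*(74 + 24) = 154*98 = 15092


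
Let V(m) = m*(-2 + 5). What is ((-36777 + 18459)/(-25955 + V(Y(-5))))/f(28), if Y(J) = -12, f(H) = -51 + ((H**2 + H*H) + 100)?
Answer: 6106/14009149 ≈ 0.00043586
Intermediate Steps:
f(H) = 49 + 2*H**2 (f(H) = -51 + ((H**2 + H**2) + 100) = -51 + (2*H**2 + 100) = -51 + (100 + 2*H**2) = 49 + 2*H**2)
V(m) = 3*m (V(m) = m*3 = 3*m)
((-36777 + 18459)/(-25955 + V(Y(-5))))/f(28) = ((-36777 + 18459)/(-25955 + 3*(-12)))/(49 + 2*28**2) = (-18318/(-25955 - 36))/(49 + 2*784) = (-18318/(-25991))/(49 + 1568) = -18318*(-1/25991)/1617 = (18318/25991)*(1/1617) = 6106/14009149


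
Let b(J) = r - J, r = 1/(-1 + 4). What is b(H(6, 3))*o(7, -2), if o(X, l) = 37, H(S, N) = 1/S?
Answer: 37/6 ≈ 6.1667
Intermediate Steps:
r = 1/3 ≈ 0.33333
b(J) = 1/3 - J
b(H(6, 3))*o(7, -2) = (1/3 - 1/6)*37 = (1/6)*37 = 37/6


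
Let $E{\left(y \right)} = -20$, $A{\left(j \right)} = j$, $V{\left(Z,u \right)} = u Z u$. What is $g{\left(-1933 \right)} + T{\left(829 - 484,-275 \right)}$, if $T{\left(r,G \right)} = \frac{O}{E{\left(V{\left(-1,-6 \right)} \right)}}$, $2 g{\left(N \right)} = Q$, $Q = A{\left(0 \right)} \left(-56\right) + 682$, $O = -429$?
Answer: $\frac{7249}{20} \approx 362.45$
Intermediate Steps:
$V{\left(Z,u \right)} = Z u^{2}$ ($V{\left(Z,u \right)} = Z u u = Z u^{2}$)
$Q = 682$ ($Q = 0 \left(-56\right) + 682 = 0 + 682 = 682$)
$g{\left(N \right)} = 341$ ($g{\left(N \right)} = \frac{1}{2} \cdot 682 = 341$)
$T{\left(r,G \right)} = \frac{429}{20}$ ($T{\left(r,G \right)} = - \frac{429}{-20} = \left(-429\right) \left(- \frac{1}{20}\right) = \frac{429}{20}$)
$g{\left(-1933 \right)} + T{\left(829 - 484,-275 \right)} = 341 + \frac{429}{20} = \frac{7249}{20}$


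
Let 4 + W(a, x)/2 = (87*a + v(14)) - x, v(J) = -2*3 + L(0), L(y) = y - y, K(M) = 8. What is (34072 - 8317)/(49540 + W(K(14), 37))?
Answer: 8585/16946 ≈ 0.50661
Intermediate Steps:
L(y) = 0
v(J) = -6 (v(J) = -2*3 + 0 = -6 + 0 = -6)
W(a, x) = -20 - 2*x + 174*a (W(a, x) = -8 + 2*((87*a - 6) - x) = -8 + 2*((-6 + 87*a) - x) = -8 + 2*(-6 - x + 87*a) = -8 + (-12 - 2*x + 174*a) = -20 - 2*x + 174*a)
(34072 - 8317)/(49540 + W(K(14), 37)) = (34072 - 8317)/(49540 + (-20 - 2*37 + 174*8)) = 25755/(49540 + (-20 - 74 + 1392)) = 25755/(49540 + 1298) = 25755/50838 = 25755*(1/50838) = 8585/16946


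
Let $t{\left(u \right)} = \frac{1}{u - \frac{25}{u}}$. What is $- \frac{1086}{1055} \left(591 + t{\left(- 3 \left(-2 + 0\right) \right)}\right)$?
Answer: $- \frac{7066602}{11605} \approx -608.93$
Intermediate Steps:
$- \frac{1086}{1055} \left(591 + t{\left(- 3 \left(-2 + 0\right) \right)}\right) = - \frac{1086}{1055} \left(591 + \frac{\left(-3\right) \left(-2 + 0\right)}{-25 + \left(- 3 \left(-2 + 0\right)\right)^{2}}\right) = \left(-1086\right) \frac{1}{1055} \left(591 + \frac{\left(-3\right) \left(-2\right)}{-25 + \left(\left(-3\right) \left(-2\right)\right)^{2}}\right) = - \frac{1086 \left(591 + \frac{6}{-25 + 6^{2}}\right)}{1055} = - \frac{1086 \left(591 + \frac{6}{-25 + 36}\right)}{1055} = - \frac{1086 \left(591 + \frac{6}{11}\right)}{1055} = \left(- \frac{1086}{1055}\right) \frac{6507}{11} = - \frac{7066602}{11605}$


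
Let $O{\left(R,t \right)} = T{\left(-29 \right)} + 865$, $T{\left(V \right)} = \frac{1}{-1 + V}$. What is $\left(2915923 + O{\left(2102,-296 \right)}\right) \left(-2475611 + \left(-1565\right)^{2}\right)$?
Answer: $- \frac{1154435509327}{15} \approx -7.6962 \cdot 10^{10}$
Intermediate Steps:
$O{\left(R,t \right)} = \frac{25949}{30}$ ($O{\left(R,t \right)} = \frac{1}{-1 - 29} + 865 = \frac{1}{-30} + 865 = - \frac{1}{30} + 865 = \frac{25949}{30}$)
$\left(2915923 + O{\left(2102,-296 \right)}\right) \left(-2475611 + \left(-1565\right)^{2}\right) = \left(2915923 + \frac{25949}{30}\right) \left(-2475611 + \left(-1565\right)^{2}\right) = \frac{87503639 \left(-2475611 + 2449225\right)}{30} = \frac{87503639}{30} \left(-26386\right) = - \frac{1154435509327}{15}$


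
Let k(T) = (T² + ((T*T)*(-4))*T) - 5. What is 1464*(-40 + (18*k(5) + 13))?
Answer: -12688488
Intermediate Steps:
k(T) = -5 + T² - 4*T³ (k(T) = (T² + (T²*(-4))*T) - 5 = (T² + (-4*T²)*T) - 5 = (T² - 4*T³) - 5 = -5 + T² - 4*T³)
1464*(-40 + (18*k(5) + 13)) = 1464*(-40 + (18*(-5 + 5² - 4*5³) + 13)) = 1464*(-40 + (18*(-5 + 25 - 4*125) + 13)) = 1464*(-40 + (18*(-5 + 25 - 500) + 13)) = 1464*(-40 + (18*(-480) + 13)) = 1464*(-40 + (-8640 + 13)) = 1464*(-40 - 8627) = 1464*(-8667) = -12688488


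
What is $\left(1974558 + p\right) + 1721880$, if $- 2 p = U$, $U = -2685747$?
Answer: $\frac{10078623}{2} \approx 5.0393 \cdot 10^{6}$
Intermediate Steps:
$p = \frac{2685747}{2}$ ($p = \left(- \frac{1}{2}\right) \left(-2685747\right) = \frac{2685747}{2} \approx 1.3429 \cdot 10^{6}$)
$\left(1974558 + p\right) + 1721880 = \left(1974558 + \frac{2685747}{2}\right) + 1721880 = \frac{6634863}{2} + 1721880 = \frac{10078623}{2}$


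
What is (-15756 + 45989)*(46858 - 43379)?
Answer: 105180607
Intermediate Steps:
(-15756 + 45989)*(46858 - 43379) = 30233*3479 = 105180607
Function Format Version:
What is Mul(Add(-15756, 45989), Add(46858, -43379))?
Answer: 105180607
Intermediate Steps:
Mul(Add(-15756, 45989), Add(46858, -43379)) = Mul(30233, 3479) = 105180607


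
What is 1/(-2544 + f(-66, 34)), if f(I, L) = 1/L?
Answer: -34/86495 ≈ -0.00039309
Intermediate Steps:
1/(-2544 + f(-66, 34)) = 1/(-2544 + 1/34) = 1/(-86495/34) = -34/86495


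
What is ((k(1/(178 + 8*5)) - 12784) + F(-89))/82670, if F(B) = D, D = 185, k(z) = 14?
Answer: -2517/16534 ≈ -0.15223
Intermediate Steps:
F(B) = 185
((k(1/(178 + 8*5)) - 12784) + F(-89))/82670 = ((14 - 12784) + 185)/82670 = (-12770 + 185)*(1/82670) = -12585*1/82670 = -2517/16534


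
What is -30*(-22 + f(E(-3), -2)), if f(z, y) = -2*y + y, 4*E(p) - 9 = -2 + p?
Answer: 600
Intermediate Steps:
E(p) = 7/4 + p/4 (E(p) = 9/4 + (-2 + p)/4 = 9/4 + (-1/2 + p/4) = 7/4 + p/4)
f(z, y) = -y
-30*(-22 + f(E(-3), -2)) = -30*(-22 - 1*(-2)) = -30*(-22 + 2) = -30*(-20) = 600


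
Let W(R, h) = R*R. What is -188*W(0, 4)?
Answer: 0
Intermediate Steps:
W(R, h) = R**2
-188*W(0, 4) = -188*0**2 = -188*0 = 0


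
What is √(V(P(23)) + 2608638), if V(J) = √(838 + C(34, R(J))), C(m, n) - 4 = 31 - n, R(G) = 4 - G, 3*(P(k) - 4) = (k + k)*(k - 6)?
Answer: √(23477742 + 3*√10203)/3 ≈ 1615.1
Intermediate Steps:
P(k) = 4 + 2*k*(-6 + k)/3 (P(k) = 4 + ((k + k)*(k - 6))/3 = 4 + ((2*k)*(-6 + k))/3 = 4 + (2*k*(-6 + k))/3 = 4 + 2*k*(-6 + k)/3)
C(m, n) = 35 - n (C(m, n) = 4 + (31 - n) = 35 - n)
V(J) = √(869 + J) (V(J) = √(838 + (35 - (4 - J))) = √(838 + (35 + (-4 + J))) = √(838 + (31 + J)) = √(869 + J))
√(V(P(23)) + 2608638) = √(√(869 + (4 - 4*23 + (⅔)*23²)) + 2608638) = √(√(869 + (4 - 92 + (⅔)*529)) + 2608638) = √(√(869 + (4 - 92 + 1058/3)) + 2608638) = √(√(869 + 794/3) + 2608638) = √(√(3401/3) + 2608638) = √(√10203/3 + 2608638) = √(2608638 + √10203/3)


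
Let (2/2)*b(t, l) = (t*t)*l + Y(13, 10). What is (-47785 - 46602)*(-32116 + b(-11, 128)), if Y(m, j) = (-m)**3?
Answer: 1776835275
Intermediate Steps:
Y(m, j) = -m**3
b(t, l) = -2197 + l*t**2 (b(t, l) = (t*t)*l - 1*13**3 = t**2*l - 1*2197 = l*t**2 - 2197 = -2197 + l*t**2)
(-47785 - 46602)*(-32116 + b(-11, 128)) = (-47785 - 46602)*(-32116 + (-2197 + 128*(-11)**2)) = -94387*(-32116 + (-2197 + 128*121)) = -94387*(-32116 + (-2197 + 15488)) = -94387*(-32116 + 13291) = -94387*(-18825) = 1776835275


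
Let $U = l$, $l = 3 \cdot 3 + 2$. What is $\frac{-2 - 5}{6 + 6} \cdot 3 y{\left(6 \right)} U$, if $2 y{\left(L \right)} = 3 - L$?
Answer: $\frac{231}{8} \approx 28.875$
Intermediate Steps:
$y{\left(L \right)} = \frac{3}{2} - \frac{L}{2}$ ($y{\left(L \right)} = \frac{3 - L}{2} = \frac{3}{2} - \frac{L}{2}$)
$l = 11$ ($l = 9 + 2 = 11$)
$U = 11$
$\frac{-2 - 5}{6 + 6} \cdot 3 y{\left(6 \right)} U = \frac{-2 - 5}{6 + 6} \cdot 3 \left(\frac{3}{2} - 3\right) 11 = - \frac{7}{12} \cdot 3 \left(\frac{3}{2} - 3\right) 11 = \left(-7\right) \frac{1}{12} \cdot 3 \left(- \frac{3}{2}\right) 11 = \left(- \frac{7}{12}\right) 3 \left(- \frac{3}{2}\right) 11 = \left(- \frac{7}{4}\right) \left(- \frac{3}{2}\right) 11 = \frac{21}{8} \cdot 11 = \frac{231}{8}$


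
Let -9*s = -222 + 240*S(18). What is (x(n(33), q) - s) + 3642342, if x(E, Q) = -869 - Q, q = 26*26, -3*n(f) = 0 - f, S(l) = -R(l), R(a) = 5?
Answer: 3640639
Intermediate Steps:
S(l) = -5 (S(l) = -1*5 = -5)
n(f) = f/3 (n(f) = -(0 - f)/3 = -(-1)*f/3 = f/3)
q = 676
s = 158 (s = -(-222 + 240*(-5))/9 = -(-222 - 1200)/9 = -1/9*(-1422) = 158)
(x(n(33), q) - s) + 3642342 = ((-869 - 1*676) - 1*158) + 3642342 = ((-869 - 676) - 158) + 3642342 = (-1545 - 158) + 3642342 = -1703 + 3642342 = 3640639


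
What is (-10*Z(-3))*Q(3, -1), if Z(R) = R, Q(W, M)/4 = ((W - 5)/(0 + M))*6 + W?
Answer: 1800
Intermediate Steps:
Q(W, M) = 4*W + 24*(-5 + W)/M (Q(W, M) = 4*(((W - 5)/(0 + M))*6 + W) = 4*(((-5 + W)/M)*6 + W) = 4*(6*(-5 + W)/M + W) = 4*(W + 6*(-5 + W)/M) = 4*W + 24*(-5 + W)/M)
(-10*Z(-3))*Q(3, -1) = (-10*(-3))*(4*(-30 + 6*3 - 1*3)/(-1)) = 30*(4*(-1)*(-30 + 18 - 3)) = 30*(4*(-1)*(-15)) = 30*60 = 1800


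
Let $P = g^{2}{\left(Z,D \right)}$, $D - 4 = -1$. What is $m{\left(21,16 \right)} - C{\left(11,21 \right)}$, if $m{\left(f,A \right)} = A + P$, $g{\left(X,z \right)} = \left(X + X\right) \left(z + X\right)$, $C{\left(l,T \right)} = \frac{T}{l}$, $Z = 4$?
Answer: $\frac{34651}{11} \approx 3150.1$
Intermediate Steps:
$D = 3$ ($D = 4 - 1 = 3$)
$g{\left(X,z \right)} = 2 X \left(X + z\right)$
$P = 3136$ ($P = \left(2 \cdot 4 \left(4 + 3\right)\right)^{2} = \left(2 \cdot 4 \cdot 7\right)^{2} = 56^{2} = 3136$)
$m{\left(f,A \right)} = 3136 + A$ ($m{\left(f,A \right)} = A + 3136 = 3136 + A$)
$m{\left(21,16 \right)} - C{\left(11,21 \right)} = \left(3136 + 16\right) - \frac{21}{11} = 3152 - 21 \cdot \frac{1}{11} = 3152 - \frac{21}{11} = \frac{34651}{11}$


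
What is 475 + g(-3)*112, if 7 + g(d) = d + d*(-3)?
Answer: 363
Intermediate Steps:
g(d) = -7 - 2*d (g(d) = -7 + (d + d*(-3)) = -7 + (d - 3*d) = -7 - 2*d)
475 + g(-3)*112 = 475 + (-7 - 2*(-3))*112 = 475 + (-7 + 6)*112 = 475 - 1*112 = 475 - 112 = 363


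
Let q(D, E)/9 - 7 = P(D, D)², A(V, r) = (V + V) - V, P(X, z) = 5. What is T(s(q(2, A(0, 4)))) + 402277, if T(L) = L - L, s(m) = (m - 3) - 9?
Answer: 402277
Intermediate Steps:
A(V, r) = V (A(V, r) = 2*V - V = V)
q(D, E) = 288 (q(D, E) = 63 + 9*5² = 63 + 9*25 = 63 + 225 = 288)
s(m) = -12 + m (s(m) = (-3 + m) - 9 = -12 + m)
T(L) = 0
T(s(q(2, A(0, 4)))) + 402277 = 0 + 402277 = 402277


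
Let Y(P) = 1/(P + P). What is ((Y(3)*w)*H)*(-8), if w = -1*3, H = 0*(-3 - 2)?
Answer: 0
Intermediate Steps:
H = 0 (H = 0*(-5) = 0)
Y(P) = 1/(2*P)
w = -3
((Y(3)*w)*H)*(-8) = ((((1/2)/3)*(-3))*0)*(-8) = ((((1/2)*(1/3))*(-3))*0)*(-8) = (((1/6)*(-3))*0)*(-8) = -1/2*0*(-8) = 0*(-8) = 0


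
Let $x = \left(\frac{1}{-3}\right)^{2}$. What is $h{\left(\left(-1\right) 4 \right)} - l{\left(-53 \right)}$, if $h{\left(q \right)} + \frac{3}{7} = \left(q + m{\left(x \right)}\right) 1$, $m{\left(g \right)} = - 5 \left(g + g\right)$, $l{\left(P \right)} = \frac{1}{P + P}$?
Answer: $- \frac{36931}{6678} \approx -5.5303$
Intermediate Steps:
$x = \frac{1}{9}$ ($x = \left(- \frac{1}{3}\right)^{2} = \frac{1}{9} \approx 0.11111$)
$l{\left(P \right)} = \frac{1}{2 P}$
$m{\left(g \right)} = - 10 g$ ($m{\left(g \right)} = - 5 \cdot 2 g = - 10 g$)
$h{\left(q \right)} = - \frac{97}{63} + q$ ($h{\left(q \right)} = - \frac{3}{7} + \left(q - \frac{10}{9}\right) 1 = - \frac{3}{7} + \left(- \frac{10}{9} + q\right) 1 = - \frac{3}{7} + \left(- \frac{10}{9} + q\right) = - \frac{97}{63} + q$)
$h{\left(\left(-1\right) 4 \right)} - l{\left(-53 \right)} = \left(- \frac{97}{63} - 4\right) - \frac{1}{2 \left(-53\right)} = \left(- \frac{97}{63} - 4\right) - \frac{1}{2} \left(- \frac{1}{53}\right) = - \frac{349}{63} - - \frac{1}{106} = - \frac{349}{63} + \frac{1}{106} = - \frac{36931}{6678}$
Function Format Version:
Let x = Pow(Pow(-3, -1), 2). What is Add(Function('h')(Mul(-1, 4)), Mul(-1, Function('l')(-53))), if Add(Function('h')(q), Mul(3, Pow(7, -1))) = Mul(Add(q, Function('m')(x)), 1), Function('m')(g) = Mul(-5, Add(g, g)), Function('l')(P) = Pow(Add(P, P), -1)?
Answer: Rational(-36931, 6678) ≈ -5.5303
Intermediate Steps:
x = Rational(1, 9) (x = Pow(Rational(-1, 3), 2) = Rational(1, 9) ≈ 0.11111)
Function('l')(P) = Mul(Rational(1, 2), Pow(P, -1)) (Function('l')(P) = Pow(Mul(2, P), -1) = Mul(Rational(1, 2), Pow(P, -1)))
Function('m')(g) = Mul(-10, g) (Function('m')(g) = Mul(-5, Mul(2, g)) = Mul(-10, g))
Function('h')(q) = Add(Rational(-97, 63), q) (Function('h')(q) = Add(Rational(-3, 7), Mul(Add(q, Mul(-10, Rational(1, 9))), 1)) = Add(Rational(-3, 7), Mul(Add(q, Rational(-10, 9)), 1)) = Add(Rational(-3, 7), Mul(Add(Rational(-10, 9), q), 1)) = Add(Rational(-3, 7), Add(Rational(-10, 9), q)) = Add(Rational(-97, 63), q))
Add(Function('h')(Mul(-1, 4)), Mul(-1, Function('l')(-53))) = Add(Add(Rational(-97, 63), Mul(-1, 4)), Mul(-1, Mul(Rational(1, 2), Pow(-53, -1)))) = Add(Add(Rational(-97, 63), -4), Mul(-1, Mul(Rational(1, 2), Rational(-1, 53)))) = Add(Rational(-349, 63), Mul(-1, Rational(-1, 106))) = Add(Rational(-349, 63), Rational(1, 106)) = Rational(-36931, 6678)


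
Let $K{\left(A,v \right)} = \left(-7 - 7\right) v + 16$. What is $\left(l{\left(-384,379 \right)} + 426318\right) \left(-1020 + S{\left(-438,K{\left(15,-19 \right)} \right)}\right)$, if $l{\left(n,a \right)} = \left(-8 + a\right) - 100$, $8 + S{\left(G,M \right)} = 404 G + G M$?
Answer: $-128614877144$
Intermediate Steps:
$K{\left(A,v \right)} = 16 - 14 v$ ($K{\left(A,v \right)} = - 14 v + 16 = 16 - 14 v$)
$S{\left(G,M \right)} = -8 + 404 G + G M$ ($S{\left(G,M \right)} = -8 + \left(404 G + G M\right) = -8 + 404 G + G M$)
$l{\left(n,a \right)} = -108 + a$
$\left(l{\left(-384,379 \right)} + 426318\right) \left(-1020 + S{\left(-438,K{\left(15,-19 \right)} \right)}\right) = \left(\left(-108 + 379\right) + 426318\right) \left(-1020 - \left(176960 + 438 \left(16 - -266\right)\right)\right) = \left(271 + 426318\right) \left(-1020 - \left(176960 + 438 \left(16 + 266\right)\right)\right) = 426589 \left(-1020 - 300476\right) = 426589 \left(-301496\right) = -128614877144$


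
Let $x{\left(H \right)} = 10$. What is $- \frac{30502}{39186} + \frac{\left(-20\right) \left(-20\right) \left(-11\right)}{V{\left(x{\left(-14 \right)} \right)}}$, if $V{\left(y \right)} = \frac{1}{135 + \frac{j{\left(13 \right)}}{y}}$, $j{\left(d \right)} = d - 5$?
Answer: $- \frac{11707224611}{19593} \approx -5.9752 \cdot 10^{5}$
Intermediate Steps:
$j{\left(d \right)} = -5 + d$
$V{\left(y \right)} = \frac{1}{135 + \frac{8}{y}}$ ($V{\left(y \right)} = \frac{1}{135 + \frac{-5 + 13}{y}} = \frac{1}{135 + \frac{8}{y}}$)
$- \frac{30502}{39186} + \frac{\left(-20\right) \left(-20\right) \left(-11\right)}{V{\left(x{\left(-14 \right)} \right)}} = - \frac{30502}{39186} + \frac{\left(-20\right) \left(-20\right) \left(-11\right)}{10 \frac{1}{8 + 135 \cdot 10}} = \left(-30502\right) \frac{1}{39186} + \frac{400 \left(-11\right)}{10 \frac{1}{8 + 1350}} = - \frac{15251}{19593} - \frac{4400}{10 \cdot \frac{1}{1358}} = - \frac{15251}{19593} - \frac{4400}{\frac{5}{679}} = - \frac{15251}{19593} - 597520 = - \frac{11707224611}{19593}$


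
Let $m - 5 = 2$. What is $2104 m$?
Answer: $14728$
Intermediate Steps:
$m = 7$ ($m = 5 + 2 = 7$)
$2104 m = 2104 \cdot 7 = 14728$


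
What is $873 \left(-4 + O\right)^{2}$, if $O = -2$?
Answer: $31428$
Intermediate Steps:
$873 \left(-4 + O\right)^{2} = 873 \left(-4 - 2\right)^{2} = 873 \left(-6\right)^{2} = 873 \cdot 36 = 31428$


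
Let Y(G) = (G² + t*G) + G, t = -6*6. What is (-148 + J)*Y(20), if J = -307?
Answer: 136500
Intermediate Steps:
t = -36
Y(G) = G² - 35*G (Y(G) = (G² - 36*G) + G = G² - 35*G)
(-148 + J)*Y(20) = (-148 - 307)*(20*(-35 + 20)) = -9100*(-15) = -455*(-300) = 136500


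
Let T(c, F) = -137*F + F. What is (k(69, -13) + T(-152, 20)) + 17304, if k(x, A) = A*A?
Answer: 14753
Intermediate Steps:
k(x, A) = A²
T(c, F) = -136*F
(k(69, -13) + T(-152, 20)) + 17304 = ((-13)² - 136*20) + 17304 = (169 - 2720) + 17304 = -2551 + 17304 = 14753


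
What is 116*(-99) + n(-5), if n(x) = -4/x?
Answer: -57416/5 ≈ -11483.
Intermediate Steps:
116*(-99) + n(-5) = 116*(-99) - 4/(-5) = -11484 - 4*(-1/5) = -11484 + 4/5 = -57416/5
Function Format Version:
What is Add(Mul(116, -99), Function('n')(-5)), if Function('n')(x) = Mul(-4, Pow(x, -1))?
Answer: Rational(-57416, 5) ≈ -11483.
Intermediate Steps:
Add(Mul(116, -99), Function('n')(-5)) = Add(Mul(116, -99), Mul(-4, Pow(-5, -1))) = Add(-11484, Mul(-4, Rational(-1, 5))) = Add(-11484, Rational(4, 5)) = Rational(-57416, 5)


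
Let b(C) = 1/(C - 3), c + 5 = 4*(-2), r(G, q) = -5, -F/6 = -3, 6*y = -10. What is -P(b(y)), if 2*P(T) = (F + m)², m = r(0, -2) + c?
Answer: 0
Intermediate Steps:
y = -5/3 (y = (⅙)*(-10) = -5/3 ≈ -1.6667)
F = 18 (F = -6*(-3) = 18)
c = -13 (c = -5 + 4*(-2) = -5 - 8 = -13)
m = -18 (m = -5 - 13 = -18)
b(C) = 1/(-3 + C)
P(T) = 0 (P(T) = (18 - 18)²/2 = (½)*0² = (½)*0 = 0)
-P(b(y)) = -1*0 = 0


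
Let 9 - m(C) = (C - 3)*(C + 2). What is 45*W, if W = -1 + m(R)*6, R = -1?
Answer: 3465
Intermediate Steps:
m(C) = 9 - (-3 + C)*(2 + C) (m(C) = 9 - (C - 3)*(C + 2) = 9 - (-3 + C)*(2 + C))
W = 77 (W = -1 + (15 - 1 - 1*(-1)**2)*6 = -1 + (15 - 1 - 1*1)*6 = -1 + (15 - 1 - 1)*6 = -1 + 13*6 = -1 + 78 = 77)
45*W = 45*77 = 3465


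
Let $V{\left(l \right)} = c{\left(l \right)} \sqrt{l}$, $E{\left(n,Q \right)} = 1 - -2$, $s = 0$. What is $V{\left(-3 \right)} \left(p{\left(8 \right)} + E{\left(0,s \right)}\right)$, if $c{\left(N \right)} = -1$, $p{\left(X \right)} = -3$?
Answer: $0$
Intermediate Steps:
$E{\left(n,Q \right)} = 3$ ($E{\left(n,Q \right)} = 1 + 2 = 3$)
$V{\left(l \right)} = - \sqrt{l}$
$V{\left(-3 \right)} \left(p{\left(8 \right)} + E{\left(0,s \right)}\right) = - \sqrt{-3} \left(-3 + 3\right) = - i \sqrt{3} \cdot 0 = 0$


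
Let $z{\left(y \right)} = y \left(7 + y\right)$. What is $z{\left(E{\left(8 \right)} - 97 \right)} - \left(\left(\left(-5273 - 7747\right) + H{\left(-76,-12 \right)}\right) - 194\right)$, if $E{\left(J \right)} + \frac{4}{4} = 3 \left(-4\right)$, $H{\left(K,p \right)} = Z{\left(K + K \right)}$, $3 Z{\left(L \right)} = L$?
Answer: $\frac{73784}{3} \approx 24595.0$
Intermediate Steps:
$Z{\left(L \right)} = \frac{L}{3}$
$H{\left(K,p \right)} = \frac{2 K}{3}$ ($H{\left(K,p \right)} = \frac{K + K}{3} = \frac{2 K}{3}$)
$E{\left(J \right)} = -13$ ($E{\left(J \right)} = -1 + 3 \left(-4\right) = -1 - 12 = -13$)
$z{\left(E{\left(8 \right)} - 97 \right)} - \left(\left(\left(-5273 - 7747\right) + H{\left(-76,-12 \right)}\right) - 194\right) = \left(-13 - 97\right) \left(7 - 110\right) - \left(\left(\left(-5273 - 7747\right) + \frac{2}{3} \left(-76\right)\right) - 194\right) = - 110 \left(7 - 110\right) - \left(\left(-13020 - \frac{152}{3}\right) - 194\right) = \left(-110\right) \left(-103\right) - \left(- \frac{39212}{3} - 194\right) = 11330 - - \frac{39794}{3} = 11330 + \frac{39794}{3} = \frac{73784}{3}$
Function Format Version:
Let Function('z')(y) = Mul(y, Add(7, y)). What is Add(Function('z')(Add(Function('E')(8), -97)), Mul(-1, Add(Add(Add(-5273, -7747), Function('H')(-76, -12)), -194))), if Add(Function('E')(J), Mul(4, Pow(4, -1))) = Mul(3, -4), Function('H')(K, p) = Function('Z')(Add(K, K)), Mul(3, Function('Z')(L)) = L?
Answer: Rational(73784, 3) ≈ 24595.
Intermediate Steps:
Function('Z')(L) = Mul(Rational(1, 3), L)
Function('H')(K, p) = Mul(Rational(2, 3), K) (Function('H')(K, p) = Mul(Rational(1, 3), Add(K, K)) = Mul(Rational(1, 3), Mul(2, K)) = Mul(Rational(2, 3), K))
Function('E')(J) = -13 (Function('E')(J) = Add(-1, Mul(3, -4)) = Add(-1, -12) = -13)
Add(Function('z')(Add(Function('E')(8), -97)), Mul(-1, Add(Add(Add(-5273, -7747), Function('H')(-76, -12)), -194))) = Add(Mul(Add(-13, -97), Add(7, Add(-13, -97))), Mul(-1, Add(Add(Add(-5273, -7747), Mul(Rational(2, 3), -76)), -194))) = Add(Mul(-110, Add(7, -110)), Mul(-1, Add(Add(-13020, Rational(-152, 3)), -194))) = Add(Mul(-110, -103), Mul(-1, Add(Rational(-39212, 3), -194))) = Add(11330, Mul(-1, Rational(-39794, 3))) = Add(11330, Rational(39794, 3)) = Rational(73784, 3)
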